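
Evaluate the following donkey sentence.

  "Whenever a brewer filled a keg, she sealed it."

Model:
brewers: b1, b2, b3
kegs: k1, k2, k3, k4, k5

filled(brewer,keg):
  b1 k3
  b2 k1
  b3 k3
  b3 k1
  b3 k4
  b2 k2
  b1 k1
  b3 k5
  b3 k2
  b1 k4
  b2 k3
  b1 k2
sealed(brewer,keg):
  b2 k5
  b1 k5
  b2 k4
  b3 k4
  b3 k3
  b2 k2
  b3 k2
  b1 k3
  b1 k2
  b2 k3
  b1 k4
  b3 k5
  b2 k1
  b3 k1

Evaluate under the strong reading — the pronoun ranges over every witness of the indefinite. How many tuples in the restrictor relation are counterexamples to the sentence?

1

"it" takes "a keg" as antecedent — a donkey pronoun bound across the clause boundary.
Strong reading: for every (b,k) with filled(b,k), sealed(b,k).
Restrictor pairs: (b1,k1) ✗  (b1,k2) ✓  (b1,k3) ✓  (b1,k4) ✓  (b2,k1) ✓  (b2,k2) ✓  (b2,k3) ✓  (b3,k1) ✓  (b3,k2) ✓  (b3,k3) ✓  (b3,k4) ✓  (b3,k5) ✓
Counterexamples (restrictor pairs failing the scope): 1.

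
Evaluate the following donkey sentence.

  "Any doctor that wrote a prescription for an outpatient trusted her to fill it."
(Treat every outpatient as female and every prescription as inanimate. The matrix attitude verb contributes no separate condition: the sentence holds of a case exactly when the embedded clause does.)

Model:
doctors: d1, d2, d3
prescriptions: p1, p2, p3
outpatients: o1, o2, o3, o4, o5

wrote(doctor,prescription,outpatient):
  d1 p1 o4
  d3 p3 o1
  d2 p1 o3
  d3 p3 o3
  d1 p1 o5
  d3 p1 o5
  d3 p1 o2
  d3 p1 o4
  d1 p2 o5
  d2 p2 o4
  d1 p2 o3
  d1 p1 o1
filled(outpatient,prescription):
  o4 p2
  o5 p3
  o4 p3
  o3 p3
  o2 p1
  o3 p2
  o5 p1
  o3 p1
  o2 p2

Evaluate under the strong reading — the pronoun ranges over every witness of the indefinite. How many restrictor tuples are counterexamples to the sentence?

5

"her" takes "an outpatient" as antecedent and "it" takes "a prescription"; both are donkey pronouns co-varying with the restrictor.
Strong reading: for every (d,p,o) with wrote(d,p,o), filled(o,p).
Restrictor triples: (d1,p1,o1)→filled(o1,p1) ✗  (d1,p1,o4)→filled(o4,p1) ✗  (d1,p1,o5)→filled(o5,p1) ✓  (d1,p2,o3)→filled(o3,p2) ✓  (d1,p2,o5)→filled(o5,p2) ✗  (d2,p1,o3)→filled(o3,p1) ✓  (d2,p2,o4)→filled(o4,p2) ✓  (d3,p1,o2)→filled(o2,p1) ✓  (d3,p1,o4)→filled(o4,p1) ✗  (d3,p1,o5)→filled(o5,p1) ✓  (d3,p3,o1)→filled(o1,p3) ✗  (d3,p3,o3)→filled(o3,p3) ✓
Counterexamples (restrictor triples failing the scope): 5.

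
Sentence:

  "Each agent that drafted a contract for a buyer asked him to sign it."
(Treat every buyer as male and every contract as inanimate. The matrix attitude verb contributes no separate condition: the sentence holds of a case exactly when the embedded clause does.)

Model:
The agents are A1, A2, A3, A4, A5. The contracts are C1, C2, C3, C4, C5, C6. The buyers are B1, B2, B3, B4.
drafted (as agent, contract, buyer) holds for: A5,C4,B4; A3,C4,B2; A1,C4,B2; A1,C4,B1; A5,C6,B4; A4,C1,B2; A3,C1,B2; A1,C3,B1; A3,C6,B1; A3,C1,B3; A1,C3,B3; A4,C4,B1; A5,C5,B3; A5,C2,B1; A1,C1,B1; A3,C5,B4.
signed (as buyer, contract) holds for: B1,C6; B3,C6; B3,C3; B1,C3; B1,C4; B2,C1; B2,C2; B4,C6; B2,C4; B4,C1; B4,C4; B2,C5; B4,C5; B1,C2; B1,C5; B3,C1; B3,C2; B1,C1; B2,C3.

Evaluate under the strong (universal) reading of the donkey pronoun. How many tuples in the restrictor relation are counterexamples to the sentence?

"him" takes "a buyer" as antecedent and "it" takes "a contract"; both are donkey pronouns co-varying with the restrictor.
Strong reading: for every (a,c,b) with drafted(a,c,b), signed(b,c).
Restrictor triples: (A1,C1,B1)→signed(B1,C1) ✓  (A1,C3,B1)→signed(B1,C3) ✓  (A1,C3,B3)→signed(B3,C3) ✓  (A1,C4,B1)→signed(B1,C4) ✓  (A1,C4,B2)→signed(B2,C4) ✓  (A3,C1,B2)→signed(B2,C1) ✓  (A3,C1,B3)→signed(B3,C1) ✓  (A3,C4,B2)→signed(B2,C4) ✓  (A3,C5,B4)→signed(B4,C5) ✓  (A3,C6,B1)→signed(B1,C6) ✓  (A4,C1,B2)→signed(B2,C1) ✓  (A4,C4,B1)→signed(B1,C4) ✓  (A5,C2,B1)→signed(B1,C2) ✓  (A5,C4,B4)→signed(B4,C4) ✓  (A5,C5,B3)→signed(B3,C5) ✗  (A5,C6,B4)→signed(B4,C6) ✓
Counterexamples (restrictor triples failing the scope): 1.

1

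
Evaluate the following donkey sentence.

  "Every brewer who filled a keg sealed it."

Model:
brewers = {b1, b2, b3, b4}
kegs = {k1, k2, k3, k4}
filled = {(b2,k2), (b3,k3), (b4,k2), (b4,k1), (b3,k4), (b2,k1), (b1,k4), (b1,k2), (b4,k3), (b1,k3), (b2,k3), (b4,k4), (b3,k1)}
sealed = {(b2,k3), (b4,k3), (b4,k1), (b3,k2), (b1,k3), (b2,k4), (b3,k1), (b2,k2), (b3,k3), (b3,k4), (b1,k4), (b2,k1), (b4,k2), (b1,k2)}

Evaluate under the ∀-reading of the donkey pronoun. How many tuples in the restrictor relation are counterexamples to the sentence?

1

"it" takes "a keg" as antecedent — a donkey pronoun bound across the clause boundary.
Strong reading: for every (b,k) with filled(b,k), sealed(b,k).
Restrictor pairs: (b1,k2) ✓  (b1,k3) ✓  (b1,k4) ✓  (b2,k1) ✓  (b2,k2) ✓  (b2,k3) ✓  (b3,k1) ✓  (b3,k3) ✓  (b3,k4) ✓  (b4,k1) ✓  (b4,k2) ✓  (b4,k3) ✓  (b4,k4) ✗
Counterexamples (restrictor pairs failing the scope): 1.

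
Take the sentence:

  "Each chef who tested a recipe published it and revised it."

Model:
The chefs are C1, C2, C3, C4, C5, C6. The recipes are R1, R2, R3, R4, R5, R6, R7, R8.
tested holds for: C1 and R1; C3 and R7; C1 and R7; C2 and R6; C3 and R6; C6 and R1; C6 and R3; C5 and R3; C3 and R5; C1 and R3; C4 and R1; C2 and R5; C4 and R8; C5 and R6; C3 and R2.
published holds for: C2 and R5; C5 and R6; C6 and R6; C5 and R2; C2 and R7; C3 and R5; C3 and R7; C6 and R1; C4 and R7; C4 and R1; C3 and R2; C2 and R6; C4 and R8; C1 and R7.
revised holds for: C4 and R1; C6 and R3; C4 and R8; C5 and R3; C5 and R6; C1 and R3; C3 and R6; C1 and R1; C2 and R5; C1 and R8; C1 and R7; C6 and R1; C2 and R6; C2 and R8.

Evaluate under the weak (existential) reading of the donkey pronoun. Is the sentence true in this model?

"it" takes "a recipe" as antecedent — a donkey pronoun bound across the clause boundary.
Weak reading: every chef c with some tested-recipe has at least one tested-recipe r such that published(c,r) ∧ revised(c,r).
Per chef: C1:✓  C2:✓  C3:✗  C4:✓  C5:✓  C6:✓
C3 has no witness among its tested-recipes.

False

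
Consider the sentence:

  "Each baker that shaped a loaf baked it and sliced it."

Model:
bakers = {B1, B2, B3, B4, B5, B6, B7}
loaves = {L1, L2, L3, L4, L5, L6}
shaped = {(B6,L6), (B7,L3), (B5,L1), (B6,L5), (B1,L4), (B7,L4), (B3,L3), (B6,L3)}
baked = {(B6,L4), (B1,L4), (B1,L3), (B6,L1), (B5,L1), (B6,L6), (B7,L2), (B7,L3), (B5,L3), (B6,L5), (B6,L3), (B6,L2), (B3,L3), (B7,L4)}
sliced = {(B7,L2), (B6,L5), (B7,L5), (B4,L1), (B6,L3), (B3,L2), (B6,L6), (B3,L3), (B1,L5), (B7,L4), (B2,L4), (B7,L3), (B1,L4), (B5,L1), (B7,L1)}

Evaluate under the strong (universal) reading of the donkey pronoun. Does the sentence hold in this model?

"it" takes "a loaf" as antecedent — a donkey pronoun bound across the clause boundary.
Strong reading: for every (b,l) with shaped(b,l), baked(b,l) ∧ sliced(b,l).
Restrictor pairs: (B1,L4) ✓  (B3,L3) ✓  (B5,L1) ✓  (B6,L3) ✓  (B6,L5) ✓  (B6,L6) ✓  (B7,L3) ✓  (B7,L4) ✓
Every restrictor pair satisfies the scope.

True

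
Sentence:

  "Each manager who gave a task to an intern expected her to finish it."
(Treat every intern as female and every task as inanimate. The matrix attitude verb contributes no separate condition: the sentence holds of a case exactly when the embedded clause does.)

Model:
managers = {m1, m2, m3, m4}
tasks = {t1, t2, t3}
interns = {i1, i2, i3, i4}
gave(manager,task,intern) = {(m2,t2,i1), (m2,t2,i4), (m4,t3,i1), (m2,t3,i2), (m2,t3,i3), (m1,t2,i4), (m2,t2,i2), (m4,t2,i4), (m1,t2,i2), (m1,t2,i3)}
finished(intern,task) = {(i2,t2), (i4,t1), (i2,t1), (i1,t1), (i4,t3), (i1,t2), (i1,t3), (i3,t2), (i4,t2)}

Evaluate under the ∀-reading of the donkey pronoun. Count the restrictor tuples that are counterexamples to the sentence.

2

"her" takes "an intern" as antecedent and "it" takes "a task"; both are donkey pronouns co-varying with the restrictor.
Strong reading: for every (m,t,i) with gave(m,t,i), finished(i,t).
Restrictor triples: (m1,t2,i2)→finished(i2,t2) ✓  (m1,t2,i3)→finished(i3,t2) ✓  (m1,t2,i4)→finished(i4,t2) ✓  (m2,t2,i1)→finished(i1,t2) ✓  (m2,t2,i2)→finished(i2,t2) ✓  (m2,t2,i4)→finished(i4,t2) ✓  (m2,t3,i2)→finished(i2,t3) ✗  (m2,t3,i3)→finished(i3,t3) ✗  (m4,t2,i4)→finished(i4,t2) ✓  (m4,t3,i1)→finished(i1,t3) ✓
Counterexamples (restrictor triples failing the scope): 2.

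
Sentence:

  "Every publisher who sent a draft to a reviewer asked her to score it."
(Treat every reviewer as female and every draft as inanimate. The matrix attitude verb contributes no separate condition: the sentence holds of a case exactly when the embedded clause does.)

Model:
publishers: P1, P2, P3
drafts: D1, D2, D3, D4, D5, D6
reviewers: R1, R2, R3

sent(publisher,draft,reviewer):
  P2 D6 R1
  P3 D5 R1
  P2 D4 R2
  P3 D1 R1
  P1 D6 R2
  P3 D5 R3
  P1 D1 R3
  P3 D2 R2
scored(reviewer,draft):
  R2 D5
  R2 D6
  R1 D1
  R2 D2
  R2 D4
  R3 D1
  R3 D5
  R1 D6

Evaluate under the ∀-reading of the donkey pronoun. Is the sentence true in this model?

False

"her" takes "a reviewer" as antecedent and "it" takes "a draft"; both are donkey pronouns co-varying with the restrictor.
Strong reading: for every (p,d,r) with sent(p,d,r), scored(r,d).
Restrictor triples: (P1,D1,R3)→scored(R3,D1) ✓  (P1,D6,R2)→scored(R2,D6) ✓  (P2,D4,R2)→scored(R2,D4) ✓  (P2,D6,R1)→scored(R1,D6) ✓  (P3,D1,R1)→scored(R1,D1) ✓  (P3,D2,R2)→scored(R2,D2) ✓  (P3,D5,R1)→scored(R1,D5) ✗  (P3,D5,R3)→scored(R3,D5) ✓
Counterexample: (P3,D5,R1) — scored(R1,D5) does not hold.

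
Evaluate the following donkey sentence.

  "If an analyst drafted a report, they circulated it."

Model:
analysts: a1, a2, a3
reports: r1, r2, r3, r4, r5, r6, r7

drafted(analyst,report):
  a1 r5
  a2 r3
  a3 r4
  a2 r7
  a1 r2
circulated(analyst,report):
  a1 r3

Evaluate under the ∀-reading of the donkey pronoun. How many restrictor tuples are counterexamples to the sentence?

5

"it" takes "a report" as antecedent — a donkey pronoun bound across the clause boundary.
Strong reading: for every (a,r) with drafted(a,r), circulated(a,r).
Restrictor pairs: (a1,r2) ✗  (a1,r5) ✗  (a2,r3) ✗  (a2,r7) ✗  (a3,r4) ✗
Counterexamples (restrictor pairs failing the scope): 5.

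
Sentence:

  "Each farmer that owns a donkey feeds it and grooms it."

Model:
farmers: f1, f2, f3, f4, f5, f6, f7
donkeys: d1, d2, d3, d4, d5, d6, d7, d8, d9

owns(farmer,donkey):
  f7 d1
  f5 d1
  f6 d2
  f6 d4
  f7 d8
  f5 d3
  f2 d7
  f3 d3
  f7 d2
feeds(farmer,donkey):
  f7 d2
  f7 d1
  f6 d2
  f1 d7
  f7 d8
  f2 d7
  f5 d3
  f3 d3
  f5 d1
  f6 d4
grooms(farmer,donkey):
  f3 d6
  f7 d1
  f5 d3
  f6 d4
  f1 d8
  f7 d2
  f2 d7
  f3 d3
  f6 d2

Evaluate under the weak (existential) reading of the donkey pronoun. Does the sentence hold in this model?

True

"it" takes "a donkey" as antecedent — a donkey pronoun bound across the clause boundary.
Weak reading: every farmer f with some owns-donkey has at least one owns-donkey d such that feeds(f,d) ∧ grooms(f,d).
Per farmer: f2:✓  f3:✓  f5:✓  f6:✓  f7:✓
Every farmer in the restrictor has a witness.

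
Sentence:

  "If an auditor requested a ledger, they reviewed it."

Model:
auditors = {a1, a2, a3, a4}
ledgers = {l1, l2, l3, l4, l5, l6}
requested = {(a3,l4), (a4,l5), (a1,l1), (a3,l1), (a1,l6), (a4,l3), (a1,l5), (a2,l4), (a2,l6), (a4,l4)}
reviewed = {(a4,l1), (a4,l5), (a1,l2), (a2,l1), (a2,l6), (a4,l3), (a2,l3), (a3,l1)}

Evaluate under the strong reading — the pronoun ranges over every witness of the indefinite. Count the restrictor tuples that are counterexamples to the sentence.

"it" takes "a ledger" as antecedent — a donkey pronoun bound across the clause boundary.
Strong reading: for every (a,l) with requested(a,l), reviewed(a,l).
Restrictor pairs: (a1,l1) ✗  (a1,l5) ✗  (a1,l6) ✗  (a2,l4) ✗  (a2,l6) ✓  (a3,l1) ✓  (a3,l4) ✗  (a4,l3) ✓  (a4,l4) ✗  (a4,l5) ✓
Counterexamples (restrictor pairs failing the scope): 6.

6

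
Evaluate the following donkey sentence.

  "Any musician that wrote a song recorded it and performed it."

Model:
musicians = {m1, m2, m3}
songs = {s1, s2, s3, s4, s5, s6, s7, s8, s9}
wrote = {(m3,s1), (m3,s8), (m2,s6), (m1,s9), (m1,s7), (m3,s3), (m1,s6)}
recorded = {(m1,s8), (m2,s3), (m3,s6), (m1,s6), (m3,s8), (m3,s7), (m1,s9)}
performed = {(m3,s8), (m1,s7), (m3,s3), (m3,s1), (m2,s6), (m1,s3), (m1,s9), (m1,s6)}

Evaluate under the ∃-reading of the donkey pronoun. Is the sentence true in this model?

"it" takes "a song" as antecedent — a donkey pronoun bound across the clause boundary.
Weak reading: every musician m with some wrote-song has at least one wrote-song s such that recorded(m,s) ∧ performed(m,s).
Per musician: m1:✓  m2:✗  m3:✓
m2 has no witness among its wrote-songs.

False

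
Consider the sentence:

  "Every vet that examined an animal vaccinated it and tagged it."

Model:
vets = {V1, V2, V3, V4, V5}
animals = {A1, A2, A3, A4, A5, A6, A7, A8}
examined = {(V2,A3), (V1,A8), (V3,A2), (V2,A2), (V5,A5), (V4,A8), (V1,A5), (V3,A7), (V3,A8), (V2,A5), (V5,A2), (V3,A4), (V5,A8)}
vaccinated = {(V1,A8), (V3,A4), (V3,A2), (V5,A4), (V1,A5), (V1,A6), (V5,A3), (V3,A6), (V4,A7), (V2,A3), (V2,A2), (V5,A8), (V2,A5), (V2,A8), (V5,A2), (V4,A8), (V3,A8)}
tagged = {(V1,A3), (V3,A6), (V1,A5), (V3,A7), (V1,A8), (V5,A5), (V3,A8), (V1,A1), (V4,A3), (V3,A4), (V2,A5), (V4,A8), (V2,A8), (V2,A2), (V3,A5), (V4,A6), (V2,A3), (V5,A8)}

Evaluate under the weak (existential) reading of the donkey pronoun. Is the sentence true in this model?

"it" takes "an animal" as antecedent — a donkey pronoun bound across the clause boundary.
Weak reading: every vet v with some examined-animal has at least one examined-animal a such that vaccinated(v,a) ∧ tagged(v,a).
Per vet: V1:✓  V2:✓  V3:✓  V4:✓  V5:✓
Every vet in the restrictor has a witness.

True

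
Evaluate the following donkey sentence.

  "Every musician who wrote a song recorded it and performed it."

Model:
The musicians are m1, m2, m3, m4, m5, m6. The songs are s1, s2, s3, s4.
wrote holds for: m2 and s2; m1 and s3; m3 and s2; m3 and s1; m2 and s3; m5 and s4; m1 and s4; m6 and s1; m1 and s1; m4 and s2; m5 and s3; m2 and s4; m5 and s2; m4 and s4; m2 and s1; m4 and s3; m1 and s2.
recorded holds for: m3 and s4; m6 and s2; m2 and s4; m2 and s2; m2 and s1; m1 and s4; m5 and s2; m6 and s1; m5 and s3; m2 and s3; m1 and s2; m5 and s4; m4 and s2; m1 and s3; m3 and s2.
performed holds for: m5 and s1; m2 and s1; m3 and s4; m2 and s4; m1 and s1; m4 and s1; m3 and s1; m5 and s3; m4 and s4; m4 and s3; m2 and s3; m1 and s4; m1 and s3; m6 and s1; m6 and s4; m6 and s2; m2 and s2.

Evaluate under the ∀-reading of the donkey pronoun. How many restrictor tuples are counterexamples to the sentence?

"it" takes "a song" as antecedent — a donkey pronoun bound across the clause boundary.
Strong reading: for every (m,s) with wrote(m,s), recorded(m,s) ∧ performed(m,s).
Restrictor pairs: (m1,s1) ✗  (m1,s2) ✗  (m1,s3) ✓  (m1,s4) ✓  (m2,s1) ✓  (m2,s2) ✓  (m2,s3) ✓  (m2,s4) ✓  (m3,s1) ✗  (m3,s2) ✗  (m4,s2) ✗  (m4,s3) ✗  (m4,s4) ✗  (m5,s2) ✗  (m5,s3) ✓  (m5,s4) ✗  (m6,s1) ✓
Counterexamples (restrictor pairs failing the scope): 9.

9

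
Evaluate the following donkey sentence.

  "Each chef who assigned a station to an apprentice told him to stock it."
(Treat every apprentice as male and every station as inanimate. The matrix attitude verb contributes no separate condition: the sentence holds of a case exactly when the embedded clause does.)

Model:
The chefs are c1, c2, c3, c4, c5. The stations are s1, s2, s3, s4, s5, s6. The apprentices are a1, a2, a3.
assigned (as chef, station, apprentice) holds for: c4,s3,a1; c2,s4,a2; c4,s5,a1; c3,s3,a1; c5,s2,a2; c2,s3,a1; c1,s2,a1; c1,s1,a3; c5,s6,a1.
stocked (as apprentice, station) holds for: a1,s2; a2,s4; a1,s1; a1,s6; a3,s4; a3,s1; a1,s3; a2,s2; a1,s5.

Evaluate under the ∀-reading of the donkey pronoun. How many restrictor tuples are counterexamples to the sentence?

0

"him" takes "an apprentice" as antecedent and "it" takes "a station"; both are donkey pronouns co-varying with the restrictor.
Strong reading: for every (c,s,a) with assigned(c,s,a), stocked(a,s).
Restrictor triples: (c1,s1,a3)→stocked(a3,s1) ✓  (c1,s2,a1)→stocked(a1,s2) ✓  (c2,s3,a1)→stocked(a1,s3) ✓  (c2,s4,a2)→stocked(a2,s4) ✓  (c3,s3,a1)→stocked(a1,s3) ✓  (c4,s3,a1)→stocked(a1,s3) ✓  (c4,s5,a1)→stocked(a1,s5) ✓  (c5,s2,a2)→stocked(a2,s2) ✓  (c5,s6,a1)→stocked(a1,s6) ✓
Counterexamples (restrictor triples failing the scope): 0.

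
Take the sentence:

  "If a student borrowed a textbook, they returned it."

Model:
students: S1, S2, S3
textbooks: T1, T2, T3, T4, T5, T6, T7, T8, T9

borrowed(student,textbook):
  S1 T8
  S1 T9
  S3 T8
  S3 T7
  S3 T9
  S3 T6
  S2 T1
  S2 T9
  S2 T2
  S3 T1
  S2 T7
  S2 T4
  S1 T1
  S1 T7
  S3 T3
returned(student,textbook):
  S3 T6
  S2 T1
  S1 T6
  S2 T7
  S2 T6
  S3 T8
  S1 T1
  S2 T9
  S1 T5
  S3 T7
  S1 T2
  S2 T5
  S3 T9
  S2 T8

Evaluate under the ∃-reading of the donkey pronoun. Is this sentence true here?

True

"it" takes "a textbook" as antecedent — a donkey pronoun bound across the clause boundary.
Weak reading: every student s with some borrowed-textbook has at least one borrowed-textbook t such that returned(s,t).
Per student: S1:✓  S2:✓  S3:✓
Every student in the restrictor has a witness.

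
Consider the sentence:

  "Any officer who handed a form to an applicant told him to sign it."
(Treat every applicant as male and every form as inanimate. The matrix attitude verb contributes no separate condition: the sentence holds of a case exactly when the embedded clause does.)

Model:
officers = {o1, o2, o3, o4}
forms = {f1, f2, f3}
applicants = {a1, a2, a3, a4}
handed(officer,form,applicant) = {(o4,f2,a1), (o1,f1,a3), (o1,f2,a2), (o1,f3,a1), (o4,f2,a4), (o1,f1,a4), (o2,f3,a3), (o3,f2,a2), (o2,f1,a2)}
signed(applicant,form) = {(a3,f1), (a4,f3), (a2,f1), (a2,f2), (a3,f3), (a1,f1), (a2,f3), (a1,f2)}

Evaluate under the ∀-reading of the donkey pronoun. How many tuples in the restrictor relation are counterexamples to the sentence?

3

"him" takes "an applicant" as antecedent and "it" takes "a form"; both are donkey pronouns co-varying with the restrictor.
Strong reading: for every (o,f,a) with handed(o,f,a), signed(a,f).
Restrictor triples: (o1,f1,a3)→signed(a3,f1) ✓  (o1,f1,a4)→signed(a4,f1) ✗  (o1,f2,a2)→signed(a2,f2) ✓  (o1,f3,a1)→signed(a1,f3) ✗  (o2,f1,a2)→signed(a2,f1) ✓  (o2,f3,a3)→signed(a3,f3) ✓  (o3,f2,a2)→signed(a2,f2) ✓  (o4,f2,a1)→signed(a1,f2) ✓  (o4,f2,a4)→signed(a4,f2) ✗
Counterexamples (restrictor triples failing the scope): 3.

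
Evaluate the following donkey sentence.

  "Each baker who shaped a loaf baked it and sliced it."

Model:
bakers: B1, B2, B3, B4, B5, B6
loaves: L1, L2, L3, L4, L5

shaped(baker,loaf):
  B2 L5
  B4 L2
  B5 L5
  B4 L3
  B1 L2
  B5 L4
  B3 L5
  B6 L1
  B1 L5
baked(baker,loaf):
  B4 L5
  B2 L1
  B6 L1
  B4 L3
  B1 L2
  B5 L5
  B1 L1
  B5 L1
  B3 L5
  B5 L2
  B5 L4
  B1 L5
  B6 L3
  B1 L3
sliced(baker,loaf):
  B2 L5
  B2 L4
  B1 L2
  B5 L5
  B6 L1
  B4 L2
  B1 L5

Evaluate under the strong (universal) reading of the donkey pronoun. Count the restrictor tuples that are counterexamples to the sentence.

5

"it" takes "a loaf" as antecedent — a donkey pronoun bound across the clause boundary.
Strong reading: for every (b,l) with shaped(b,l), baked(b,l) ∧ sliced(b,l).
Restrictor pairs: (B1,L2) ✓  (B1,L5) ✓  (B2,L5) ✗  (B3,L5) ✗  (B4,L2) ✗  (B4,L3) ✗  (B5,L4) ✗  (B5,L5) ✓  (B6,L1) ✓
Counterexamples (restrictor pairs failing the scope): 5.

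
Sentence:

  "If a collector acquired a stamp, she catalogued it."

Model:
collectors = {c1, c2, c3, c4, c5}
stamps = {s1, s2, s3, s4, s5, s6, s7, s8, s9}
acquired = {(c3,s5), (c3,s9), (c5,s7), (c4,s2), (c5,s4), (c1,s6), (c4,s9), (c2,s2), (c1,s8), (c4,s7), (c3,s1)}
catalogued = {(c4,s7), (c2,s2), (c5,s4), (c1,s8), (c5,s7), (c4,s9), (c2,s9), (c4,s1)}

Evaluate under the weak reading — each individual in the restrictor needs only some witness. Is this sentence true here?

"it" takes "a stamp" as antecedent — a donkey pronoun bound across the clause boundary.
Weak reading: every collector c with some acquired-stamp has at least one acquired-stamp s such that catalogued(c,s).
Per collector: c1:✓  c2:✓  c3:✗  c4:✓  c5:✓
c3 has no witness among its acquired-stamps.

False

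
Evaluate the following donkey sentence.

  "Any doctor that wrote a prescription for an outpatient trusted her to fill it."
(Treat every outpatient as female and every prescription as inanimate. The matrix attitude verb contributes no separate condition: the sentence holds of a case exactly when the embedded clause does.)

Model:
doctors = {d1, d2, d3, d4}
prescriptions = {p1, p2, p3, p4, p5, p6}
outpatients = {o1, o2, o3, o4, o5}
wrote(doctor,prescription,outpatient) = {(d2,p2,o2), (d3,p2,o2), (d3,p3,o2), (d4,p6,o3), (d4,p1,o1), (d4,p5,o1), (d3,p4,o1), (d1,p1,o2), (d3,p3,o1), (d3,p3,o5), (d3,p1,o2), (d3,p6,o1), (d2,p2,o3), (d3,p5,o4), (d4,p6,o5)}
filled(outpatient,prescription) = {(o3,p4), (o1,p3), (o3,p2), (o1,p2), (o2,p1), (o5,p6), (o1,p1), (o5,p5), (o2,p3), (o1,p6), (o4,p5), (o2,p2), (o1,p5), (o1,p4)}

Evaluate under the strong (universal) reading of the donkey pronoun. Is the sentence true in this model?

"her" takes "an outpatient" as antecedent and "it" takes "a prescription"; both are donkey pronouns co-varying with the restrictor.
Strong reading: for every (d,p,o) with wrote(d,p,o), filled(o,p).
Restrictor triples: (d1,p1,o2)→filled(o2,p1) ✓  (d2,p2,o2)→filled(o2,p2) ✓  (d2,p2,o3)→filled(o3,p2) ✓  (d3,p1,o2)→filled(o2,p1) ✓  (d3,p2,o2)→filled(o2,p2) ✓  (d3,p3,o1)→filled(o1,p3) ✓  (d3,p3,o2)→filled(o2,p3) ✓  (d3,p3,o5)→filled(o5,p3) ✗  (d3,p4,o1)→filled(o1,p4) ✓  (d3,p5,o4)→filled(o4,p5) ✓  (d3,p6,o1)→filled(o1,p6) ✓  (d4,p1,o1)→filled(o1,p1) ✓  (d4,p5,o1)→filled(o1,p5) ✓  (d4,p6,o3)→filled(o3,p6) ✗  (d4,p6,o5)→filled(o5,p6) ✓
Counterexample: (d3,p3,o5) — filled(o5,p3) does not hold.

False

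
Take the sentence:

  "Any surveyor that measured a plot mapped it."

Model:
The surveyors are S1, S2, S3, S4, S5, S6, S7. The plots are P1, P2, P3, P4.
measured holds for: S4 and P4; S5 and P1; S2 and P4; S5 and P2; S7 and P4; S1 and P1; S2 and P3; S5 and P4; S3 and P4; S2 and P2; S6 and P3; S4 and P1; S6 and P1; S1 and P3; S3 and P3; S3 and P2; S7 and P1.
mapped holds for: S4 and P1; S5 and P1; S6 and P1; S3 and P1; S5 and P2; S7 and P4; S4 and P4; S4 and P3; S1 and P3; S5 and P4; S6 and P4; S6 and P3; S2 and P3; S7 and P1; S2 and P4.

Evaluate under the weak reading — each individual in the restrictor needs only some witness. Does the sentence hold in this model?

False

"it" takes "a plot" as antecedent — a donkey pronoun bound across the clause boundary.
Weak reading: every surveyor s with some measured-plot has at least one measured-plot p such that mapped(s,p).
Per surveyor: S1:✓  S2:✓  S3:✗  S4:✓  S5:✓  S6:✓  S7:✓
S3 has no witness among its measured-plots.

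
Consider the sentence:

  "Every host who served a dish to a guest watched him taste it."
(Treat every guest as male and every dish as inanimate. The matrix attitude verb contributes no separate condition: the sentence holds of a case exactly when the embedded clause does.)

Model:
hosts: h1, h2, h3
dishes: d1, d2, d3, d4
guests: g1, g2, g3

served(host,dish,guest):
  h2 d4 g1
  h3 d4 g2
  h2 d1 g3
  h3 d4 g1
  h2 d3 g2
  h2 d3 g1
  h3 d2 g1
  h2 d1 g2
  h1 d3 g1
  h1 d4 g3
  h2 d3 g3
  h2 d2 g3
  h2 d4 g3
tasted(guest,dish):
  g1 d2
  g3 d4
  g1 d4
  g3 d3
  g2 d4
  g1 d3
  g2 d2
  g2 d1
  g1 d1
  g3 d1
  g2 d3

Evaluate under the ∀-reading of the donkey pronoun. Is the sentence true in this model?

"him" takes "a guest" as antecedent and "it" takes "a dish"; both are donkey pronouns co-varying with the restrictor.
Strong reading: for every (h,d,g) with served(h,d,g), tasted(g,d).
Restrictor triples: (h1,d3,g1)→tasted(g1,d3) ✓  (h1,d4,g3)→tasted(g3,d4) ✓  (h2,d1,g2)→tasted(g2,d1) ✓  (h2,d1,g3)→tasted(g3,d1) ✓  (h2,d2,g3)→tasted(g3,d2) ✗  (h2,d3,g1)→tasted(g1,d3) ✓  (h2,d3,g2)→tasted(g2,d3) ✓  (h2,d3,g3)→tasted(g3,d3) ✓  (h2,d4,g1)→tasted(g1,d4) ✓  (h2,d4,g3)→tasted(g3,d4) ✓  (h3,d2,g1)→tasted(g1,d2) ✓  (h3,d4,g1)→tasted(g1,d4) ✓  (h3,d4,g2)→tasted(g2,d4) ✓
Counterexample: (h2,d2,g3) — tasted(g3,d2) does not hold.

False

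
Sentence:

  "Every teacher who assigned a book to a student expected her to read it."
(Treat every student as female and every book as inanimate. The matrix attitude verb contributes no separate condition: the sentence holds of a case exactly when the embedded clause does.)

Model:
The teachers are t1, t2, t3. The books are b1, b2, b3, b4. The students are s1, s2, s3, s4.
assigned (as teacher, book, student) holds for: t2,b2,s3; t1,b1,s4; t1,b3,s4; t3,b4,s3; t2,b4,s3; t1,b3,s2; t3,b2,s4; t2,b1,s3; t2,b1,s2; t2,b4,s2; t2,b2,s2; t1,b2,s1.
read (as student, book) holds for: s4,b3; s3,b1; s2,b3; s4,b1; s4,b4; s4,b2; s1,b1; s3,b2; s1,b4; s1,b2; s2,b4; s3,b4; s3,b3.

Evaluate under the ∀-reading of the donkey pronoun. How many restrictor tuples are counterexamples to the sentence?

"her" takes "a student" as antecedent and "it" takes "a book"; both are donkey pronouns co-varying with the restrictor.
Strong reading: for every (t,b,s) with assigned(t,b,s), read(s,b).
Restrictor triples: (t1,b1,s4)→read(s4,b1) ✓  (t1,b2,s1)→read(s1,b2) ✓  (t1,b3,s2)→read(s2,b3) ✓  (t1,b3,s4)→read(s4,b3) ✓  (t2,b1,s2)→read(s2,b1) ✗  (t2,b1,s3)→read(s3,b1) ✓  (t2,b2,s2)→read(s2,b2) ✗  (t2,b2,s3)→read(s3,b2) ✓  (t2,b4,s2)→read(s2,b4) ✓  (t2,b4,s3)→read(s3,b4) ✓  (t3,b2,s4)→read(s4,b2) ✓  (t3,b4,s3)→read(s3,b4) ✓
Counterexamples (restrictor triples failing the scope): 2.

2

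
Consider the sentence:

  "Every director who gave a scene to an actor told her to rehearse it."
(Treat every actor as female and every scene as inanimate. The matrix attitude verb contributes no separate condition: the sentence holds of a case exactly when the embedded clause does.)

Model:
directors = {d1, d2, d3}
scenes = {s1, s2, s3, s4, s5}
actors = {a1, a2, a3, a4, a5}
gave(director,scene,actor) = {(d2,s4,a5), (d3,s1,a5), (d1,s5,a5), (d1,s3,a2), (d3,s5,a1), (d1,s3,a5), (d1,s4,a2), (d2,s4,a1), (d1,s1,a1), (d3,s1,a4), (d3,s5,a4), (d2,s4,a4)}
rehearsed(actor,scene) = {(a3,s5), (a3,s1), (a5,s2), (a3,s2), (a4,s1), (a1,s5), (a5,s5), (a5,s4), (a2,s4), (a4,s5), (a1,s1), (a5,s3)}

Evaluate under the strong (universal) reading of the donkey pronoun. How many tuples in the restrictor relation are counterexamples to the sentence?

4

"her" takes "an actor" as antecedent and "it" takes "a scene"; both are donkey pronouns co-varying with the restrictor.
Strong reading: for every (d,s,a) with gave(d,s,a), rehearsed(a,s).
Restrictor triples: (d1,s1,a1)→rehearsed(a1,s1) ✓  (d1,s3,a2)→rehearsed(a2,s3) ✗  (d1,s3,a5)→rehearsed(a5,s3) ✓  (d1,s4,a2)→rehearsed(a2,s4) ✓  (d1,s5,a5)→rehearsed(a5,s5) ✓  (d2,s4,a1)→rehearsed(a1,s4) ✗  (d2,s4,a4)→rehearsed(a4,s4) ✗  (d2,s4,a5)→rehearsed(a5,s4) ✓  (d3,s1,a4)→rehearsed(a4,s1) ✓  (d3,s1,a5)→rehearsed(a5,s1) ✗  (d3,s5,a1)→rehearsed(a1,s5) ✓  (d3,s5,a4)→rehearsed(a4,s5) ✓
Counterexamples (restrictor triples failing the scope): 4.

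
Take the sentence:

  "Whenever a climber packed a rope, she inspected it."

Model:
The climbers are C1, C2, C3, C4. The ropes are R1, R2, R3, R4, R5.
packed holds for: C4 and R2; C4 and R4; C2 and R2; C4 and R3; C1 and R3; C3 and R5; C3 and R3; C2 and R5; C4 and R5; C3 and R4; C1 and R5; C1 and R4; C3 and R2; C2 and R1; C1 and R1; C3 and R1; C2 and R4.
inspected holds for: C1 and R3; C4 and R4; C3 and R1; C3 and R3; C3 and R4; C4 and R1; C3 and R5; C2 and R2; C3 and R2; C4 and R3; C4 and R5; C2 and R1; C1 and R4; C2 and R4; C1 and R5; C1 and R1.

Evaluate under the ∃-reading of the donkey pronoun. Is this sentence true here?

True

"it" takes "a rope" as antecedent — a donkey pronoun bound across the clause boundary.
Weak reading: every climber c with some packed-rope has at least one packed-rope r such that inspected(c,r).
Per climber: C1:✓  C2:✓  C3:✓  C4:✓
Every climber in the restrictor has a witness.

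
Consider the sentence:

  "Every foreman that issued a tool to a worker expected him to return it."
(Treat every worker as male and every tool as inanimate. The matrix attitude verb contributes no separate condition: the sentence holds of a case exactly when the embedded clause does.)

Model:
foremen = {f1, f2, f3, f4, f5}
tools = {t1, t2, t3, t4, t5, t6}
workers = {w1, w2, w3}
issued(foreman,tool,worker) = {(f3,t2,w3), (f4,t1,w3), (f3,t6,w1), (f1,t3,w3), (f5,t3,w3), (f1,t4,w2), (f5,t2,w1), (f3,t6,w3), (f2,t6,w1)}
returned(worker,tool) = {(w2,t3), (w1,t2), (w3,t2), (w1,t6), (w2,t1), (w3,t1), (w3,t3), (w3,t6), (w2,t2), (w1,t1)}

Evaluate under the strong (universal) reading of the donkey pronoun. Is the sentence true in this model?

False

"him" takes "a worker" as antecedent and "it" takes "a tool"; both are donkey pronouns co-varying with the restrictor.
Strong reading: for every (f,t,w) with issued(f,t,w), returned(w,t).
Restrictor triples: (f1,t3,w3)→returned(w3,t3) ✓  (f1,t4,w2)→returned(w2,t4) ✗  (f2,t6,w1)→returned(w1,t6) ✓  (f3,t2,w3)→returned(w3,t2) ✓  (f3,t6,w1)→returned(w1,t6) ✓  (f3,t6,w3)→returned(w3,t6) ✓  (f4,t1,w3)→returned(w3,t1) ✓  (f5,t2,w1)→returned(w1,t2) ✓  (f5,t3,w3)→returned(w3,t3) ✓
Counterexample: (f1,t4,w2) — returned(w2,t4) does not hold.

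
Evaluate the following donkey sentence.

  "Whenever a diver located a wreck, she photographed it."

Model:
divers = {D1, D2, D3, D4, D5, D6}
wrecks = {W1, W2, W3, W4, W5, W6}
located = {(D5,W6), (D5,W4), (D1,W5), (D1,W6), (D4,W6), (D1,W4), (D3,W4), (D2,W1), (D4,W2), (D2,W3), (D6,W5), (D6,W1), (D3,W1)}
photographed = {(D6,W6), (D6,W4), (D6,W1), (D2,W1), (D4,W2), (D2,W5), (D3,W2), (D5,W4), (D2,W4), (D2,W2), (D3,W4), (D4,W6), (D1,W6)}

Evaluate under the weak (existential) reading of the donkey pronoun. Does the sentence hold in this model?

"it" takes "a wreck" as antecedent — a donkey pronoun bound across the clause boundary.
Weak reading: every diver d with some located-wreck has at least one located-wreck w such that photographed(d,w).
Per diver: D1:✓  D2:✓  D3:✓  D4:✓  D5:✓  D6:✓
Every diver in the restrictor has a witness.

True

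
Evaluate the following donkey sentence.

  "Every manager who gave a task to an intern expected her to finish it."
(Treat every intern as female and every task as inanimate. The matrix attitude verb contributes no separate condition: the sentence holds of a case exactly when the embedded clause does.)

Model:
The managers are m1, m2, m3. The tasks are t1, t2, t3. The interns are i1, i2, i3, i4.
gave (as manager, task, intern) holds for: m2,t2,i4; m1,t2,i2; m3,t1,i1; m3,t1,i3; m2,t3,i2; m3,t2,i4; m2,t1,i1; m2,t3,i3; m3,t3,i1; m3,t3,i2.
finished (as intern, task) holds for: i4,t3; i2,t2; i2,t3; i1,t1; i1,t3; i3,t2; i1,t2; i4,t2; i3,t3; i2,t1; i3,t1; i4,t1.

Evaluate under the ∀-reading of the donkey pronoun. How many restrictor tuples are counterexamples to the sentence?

0

"her" takes "an intern" as antecedent and "it" takes "a task"; both are donkey pronouns co-varying with the restrictor.
Strong reading: for every (m,t,i) with gave(m,t,i), finished(i,t).
Restrictor triples: (m1,t2,i2)→finished(i2,t2) ✓  (m2,t1,i1)→finished(i1,t1) ✓  (m2,t2,i4)→finished(i4,t2) ✓  (m2,t3,i2)→finished(i2,t3) ✓  (m2,t3,i3)→finished(i3,t3) ✓  (m3,t1,i1)→finished(i1,t1) ✓  (m3,t1,i3)→finished(i3,t1) ✓  (m3,t2,i4)→finished(i4,t2) ✓  (m3,t3,i1)→finished(i1,t3) ✓  (m3,t3,i2)→finished(i2,t3) ✓
Counterexamples (restrictor triples failing the scope): 0.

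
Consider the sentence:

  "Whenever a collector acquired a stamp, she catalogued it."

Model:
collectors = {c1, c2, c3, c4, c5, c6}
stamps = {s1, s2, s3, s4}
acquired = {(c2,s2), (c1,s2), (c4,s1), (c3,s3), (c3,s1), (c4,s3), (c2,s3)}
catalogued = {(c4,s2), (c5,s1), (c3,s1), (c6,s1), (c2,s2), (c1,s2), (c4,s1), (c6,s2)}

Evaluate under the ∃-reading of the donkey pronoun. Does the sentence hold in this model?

True

"it" takes "a stamp" as antecedent — a donkey pronoun bound across the clause boundary.
Weak reading: every collector c with some acquired-stamp has at least one acquired-stamp s such that catalogued(c,s).
Per collector: c1:✓  c2:✓  c3:✓  c4:✓
Every collector in the restrictor has a witness.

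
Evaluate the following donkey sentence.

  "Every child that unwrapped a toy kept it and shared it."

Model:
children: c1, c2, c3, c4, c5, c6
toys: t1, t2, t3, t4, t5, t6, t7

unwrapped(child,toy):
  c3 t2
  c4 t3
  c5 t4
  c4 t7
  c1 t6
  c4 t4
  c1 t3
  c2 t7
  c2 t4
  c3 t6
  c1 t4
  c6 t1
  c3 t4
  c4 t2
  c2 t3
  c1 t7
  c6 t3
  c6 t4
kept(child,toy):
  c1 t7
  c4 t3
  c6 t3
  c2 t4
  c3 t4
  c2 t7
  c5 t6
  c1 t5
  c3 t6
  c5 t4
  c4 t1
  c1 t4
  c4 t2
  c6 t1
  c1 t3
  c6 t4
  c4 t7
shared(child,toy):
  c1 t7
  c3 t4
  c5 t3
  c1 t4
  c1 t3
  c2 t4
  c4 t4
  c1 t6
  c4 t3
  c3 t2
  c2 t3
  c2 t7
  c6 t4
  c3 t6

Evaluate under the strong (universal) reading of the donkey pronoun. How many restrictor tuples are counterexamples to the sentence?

"it" takes "a toy" as antecedent — a donkey pronoun bound across the clause boundary.
Strong reading: for every (c,t) with unwrapped(c,t), kept(c,t) ∧ shared(c,t).
Restrictor pairs: (c1,t3) ✓  (c1,t4) ✓  (c1,t6) ✗  (c1,t7) ✓  (c2,t3) ✗  (c2,t4) ✓  (c2,t7) ✓  (c3,t2) ✗  (c3,t4) ✓  (c3,t6) ✓  (c4,t2) ✗  (c4,t3) ✓  (c4,t4) ✗  (c4,t7) ✗  (c5,t4) ✗  (c6,t1) ✗  (c6,t3) ✗  (c6,t4) ✓
Counterexamples (restrictor pairs failing the scope): 9.

9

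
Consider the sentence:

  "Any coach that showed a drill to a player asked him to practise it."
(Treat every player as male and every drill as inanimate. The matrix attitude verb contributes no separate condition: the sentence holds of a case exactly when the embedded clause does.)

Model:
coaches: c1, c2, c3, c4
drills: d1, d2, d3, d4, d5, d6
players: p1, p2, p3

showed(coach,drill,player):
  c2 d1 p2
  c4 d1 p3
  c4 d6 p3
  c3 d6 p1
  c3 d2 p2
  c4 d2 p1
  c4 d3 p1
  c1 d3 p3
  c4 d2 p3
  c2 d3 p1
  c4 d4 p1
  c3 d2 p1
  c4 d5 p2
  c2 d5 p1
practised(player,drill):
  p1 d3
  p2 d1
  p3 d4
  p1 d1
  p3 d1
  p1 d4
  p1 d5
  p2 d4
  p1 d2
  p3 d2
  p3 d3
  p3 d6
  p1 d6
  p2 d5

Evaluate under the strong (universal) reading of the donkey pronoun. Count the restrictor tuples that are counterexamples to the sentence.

"him" takes "a player" as antecedent and "it" takes "a drill"; both are donkey pronouns co-varying with the restrictor.
Strong reading: for every (c,d,p) with showed(c,d,p), practised(p,d).
Restrictor triples: (c1,d3,p3)→practised(p3,d3) ✓  (c2,d1,p2)→practised(p2,d1) ✓  (c2,d3,p1)→practised(p1,d3) ✓  (c2,d5,p1)→practised(p1,d5) ✓  (c3,d2,p1)→practised(p1,d2) ✓  (c3,d2,p2)→practised(p2,d2) ✗  (c3,d6,p1)→practised(p1,d6) ✓  (c4,d1,p3)→practised(p3,d1) ✓  (c4,d2,p1)→practised(p1,d2) ✓  (c4,d2,p3)→practised(p3,d2) ✓  (c4,d3,p1)→practised(p1,d3) ✓  (c4,d4,p1)→practised(p1,d4) ✓  (c4,d5,p2)→practised(p2,d5) ✓  (c4,d6,p3)→practised(p3,d6) ✓
Counterexamples (restrictor triples failing the scope): 1.

1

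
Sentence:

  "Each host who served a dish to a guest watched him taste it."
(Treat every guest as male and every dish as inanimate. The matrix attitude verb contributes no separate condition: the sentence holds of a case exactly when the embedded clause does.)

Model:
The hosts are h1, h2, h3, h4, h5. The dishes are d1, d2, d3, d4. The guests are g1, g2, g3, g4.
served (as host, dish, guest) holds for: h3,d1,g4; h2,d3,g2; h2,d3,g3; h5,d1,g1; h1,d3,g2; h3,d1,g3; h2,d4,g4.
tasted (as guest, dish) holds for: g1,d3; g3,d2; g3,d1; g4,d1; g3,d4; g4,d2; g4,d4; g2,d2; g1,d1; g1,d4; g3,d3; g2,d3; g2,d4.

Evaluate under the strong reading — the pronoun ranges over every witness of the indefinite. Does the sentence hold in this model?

True

"him" takes "a guest" as antecedent and "it" takes "a dish"; both are donkey pronouns co-varying with the restrictor.
Strong reading: for every (h,d,g) with served(h,d,g), tasted(g,d).
Restrictor triples: (h1,d3,g2)→tasted(g2,d3) ✓  (h2,d3,g2)→tasted(g2,d3) ✓  (h2,d3,g3)→tasted(g3,d3) ✓  (h2,d4,g4)→tasted(g4,d4) ✓  (h3,d1,g3)→tasted(g3,d1) ✓  (h3,d1,g4)→tasted(g4,d1) ✓  (h5,d1,g1)→tasted(g1,d1) ✓
Every restrictor triple satisfies the scope.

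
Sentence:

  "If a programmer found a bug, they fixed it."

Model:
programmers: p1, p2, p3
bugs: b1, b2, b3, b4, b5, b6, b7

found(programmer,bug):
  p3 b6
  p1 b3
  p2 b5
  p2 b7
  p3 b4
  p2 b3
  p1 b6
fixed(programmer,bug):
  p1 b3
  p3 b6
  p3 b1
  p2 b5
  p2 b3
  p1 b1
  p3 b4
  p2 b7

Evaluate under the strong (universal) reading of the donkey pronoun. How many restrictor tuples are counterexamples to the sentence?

1

"it" takes "a bug" as antecedent — a donkey pronoun bound across the clause boundary.
Strong reading: for every (p,b) with found(p,b), fixed(p,b).
Restrictor pairs: (p1,b3) ✓  (p1,b6) ✗  (p2,b3) ✓  (p2,b5) ✓  (p2,b7) ✓  (p3,b4) ✓  (p3,b6) ✓
Counterexamples (restrictor pairs failing the scope): 1.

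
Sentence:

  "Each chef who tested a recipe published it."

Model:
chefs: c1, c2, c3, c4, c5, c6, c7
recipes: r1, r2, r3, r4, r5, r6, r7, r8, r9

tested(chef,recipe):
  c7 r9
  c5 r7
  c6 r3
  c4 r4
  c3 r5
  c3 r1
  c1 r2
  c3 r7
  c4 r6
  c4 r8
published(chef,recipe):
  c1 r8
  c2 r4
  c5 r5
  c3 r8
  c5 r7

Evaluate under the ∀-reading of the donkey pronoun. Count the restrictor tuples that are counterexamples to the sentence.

9

"it" takes "a recipe" as antecedent — a donkey pronoun bound across the clause boundary.
Strong reading: for every (c,r) with tested(c,r), published(c,r).
Restrictor pairs: (c1,r2) ✗  (c3,r1) ✗  (c3,r5) ✗  (c3,r7) ✗  (c4,r4) ✗  (c4,r6) ✗  (c4,r8) ✗  (c5,r7) ✓  (c6,r3) ✗  (c7,r9) ✗
Counterexamples (restrictor pairs failing the scope): 9.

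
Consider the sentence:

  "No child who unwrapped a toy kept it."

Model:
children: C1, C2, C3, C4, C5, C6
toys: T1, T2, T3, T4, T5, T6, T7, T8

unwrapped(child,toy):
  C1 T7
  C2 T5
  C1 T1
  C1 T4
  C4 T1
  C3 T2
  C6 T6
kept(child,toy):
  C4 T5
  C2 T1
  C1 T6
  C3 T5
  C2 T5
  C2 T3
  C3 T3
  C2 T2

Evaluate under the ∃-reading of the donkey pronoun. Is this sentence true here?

"it" takes "a toy" as antecedent — a donkey pronoun bound across the clause boundary.
Truth condition: for no (c,t) with unwrapped(c,t) does kept(c,t) hold.
Restrictor pairs — does the scope hold? (C1,T1):fails  (C1,T4):fails  (C1,T7):fails  (C2,T5):holds  (C3,T2):fails  (C4,T1):fails  (C6,T6):fails
Scope holds for 1 pair(s), so the sentence is false.

False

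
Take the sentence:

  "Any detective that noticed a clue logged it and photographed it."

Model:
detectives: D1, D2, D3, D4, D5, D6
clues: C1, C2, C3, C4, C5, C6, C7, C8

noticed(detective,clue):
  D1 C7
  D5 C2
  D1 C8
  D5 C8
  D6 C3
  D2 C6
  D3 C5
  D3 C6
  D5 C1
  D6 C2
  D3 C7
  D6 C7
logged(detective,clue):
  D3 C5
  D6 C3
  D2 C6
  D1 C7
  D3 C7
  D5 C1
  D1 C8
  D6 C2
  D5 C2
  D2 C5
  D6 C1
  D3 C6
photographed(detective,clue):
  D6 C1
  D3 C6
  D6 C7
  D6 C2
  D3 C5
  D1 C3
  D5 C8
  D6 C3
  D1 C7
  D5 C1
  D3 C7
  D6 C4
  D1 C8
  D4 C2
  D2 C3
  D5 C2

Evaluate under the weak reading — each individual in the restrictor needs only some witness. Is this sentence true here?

False

"it" takes "a clue" as antecedent — a donkey pronoun bound across the clause boundary.
Weak reading: every detective d with some noticed-clue has at least one noticed-clue c such that logged(d,c) ∧ photographed(d,c).
Per detective: D1:✓  D2:✗  D3:✓  D5:✓  D6:✓
D2 has no witness among its noticed-clues.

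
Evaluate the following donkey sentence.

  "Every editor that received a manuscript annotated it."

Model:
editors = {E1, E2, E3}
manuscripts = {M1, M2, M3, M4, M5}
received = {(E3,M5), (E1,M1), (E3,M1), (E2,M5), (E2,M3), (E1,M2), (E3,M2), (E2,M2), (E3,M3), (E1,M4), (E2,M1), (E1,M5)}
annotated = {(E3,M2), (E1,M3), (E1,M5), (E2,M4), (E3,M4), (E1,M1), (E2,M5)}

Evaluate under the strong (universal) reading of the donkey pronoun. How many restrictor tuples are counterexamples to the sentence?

8

"it" takes "a manuscript" as antecedent — a donkey pronoun bound across the clause boundary.
Strong reading: for every (e,m) with received(e,m), annotated(e,m).
Restrictor pairs: (E1,M1) ✓  (E1,M2) ✗  (E1,M4) ✗  (E1,M5) ✓  (E2,M1) ✗  (E2,M2) ✗  (E2,M3) ✗  (E2,M5) ✓  (E3,M1) ✗  (E3,M2) ✓  (E3,M3) ✗  (E3,M5) ✗
Counterexamples (restrictor pairs failing the scope): 8.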